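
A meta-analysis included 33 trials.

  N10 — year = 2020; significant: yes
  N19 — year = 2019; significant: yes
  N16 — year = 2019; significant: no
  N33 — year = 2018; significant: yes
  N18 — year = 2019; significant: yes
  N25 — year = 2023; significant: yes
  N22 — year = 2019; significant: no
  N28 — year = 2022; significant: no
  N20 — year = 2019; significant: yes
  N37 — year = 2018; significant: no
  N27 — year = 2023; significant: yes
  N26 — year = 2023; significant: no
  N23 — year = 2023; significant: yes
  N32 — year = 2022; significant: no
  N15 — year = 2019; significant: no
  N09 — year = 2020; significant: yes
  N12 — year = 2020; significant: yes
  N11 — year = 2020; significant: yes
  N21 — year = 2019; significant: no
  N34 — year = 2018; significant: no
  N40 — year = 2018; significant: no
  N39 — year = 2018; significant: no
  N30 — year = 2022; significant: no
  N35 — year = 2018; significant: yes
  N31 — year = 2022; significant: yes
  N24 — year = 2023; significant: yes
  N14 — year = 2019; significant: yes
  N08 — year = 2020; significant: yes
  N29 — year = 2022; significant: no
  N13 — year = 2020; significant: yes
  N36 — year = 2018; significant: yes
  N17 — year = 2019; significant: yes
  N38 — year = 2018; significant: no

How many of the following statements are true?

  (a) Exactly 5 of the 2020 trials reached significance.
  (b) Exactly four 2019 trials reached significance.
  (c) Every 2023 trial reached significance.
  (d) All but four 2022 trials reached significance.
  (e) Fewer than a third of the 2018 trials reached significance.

1

(a) 2020: |A| = 6, |A ∩ B| = 6; needs |A ∩ B| = 5 — false.
(b) 2019: |A| = 9, |A ∩ B| = 5; needs |A ∩ B| = 4 — false.
(c) 2023: |A| = 5, |A ∩ B| = 4; needs A ⊆ B, i.e. every element of A is in B (|A ∖ B| = 0) — false.
(d) 2022: |A| = 5, |A ∩ B| = 1; needs |A ∖ B| = 4 — true.
(e) 2018: |A| = 8, |A ∩ B| = 3; needs |A ∩ B| / |A| < 1/3 — false.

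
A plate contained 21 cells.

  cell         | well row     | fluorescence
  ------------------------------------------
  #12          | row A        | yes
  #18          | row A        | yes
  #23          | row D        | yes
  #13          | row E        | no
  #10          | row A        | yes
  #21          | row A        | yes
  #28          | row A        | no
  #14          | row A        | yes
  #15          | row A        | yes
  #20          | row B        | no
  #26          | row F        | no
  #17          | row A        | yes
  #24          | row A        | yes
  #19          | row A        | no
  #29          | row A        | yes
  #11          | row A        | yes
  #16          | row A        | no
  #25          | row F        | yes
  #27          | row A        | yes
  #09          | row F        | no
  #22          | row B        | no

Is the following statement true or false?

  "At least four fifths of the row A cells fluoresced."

False

Truth condition: |A ∩ B| / |A| ≥ 4/5.
A (the restrictor) = {#12, #18, #10, #21, #28, #14, #15, #17, #24, #19, #29, #11, #16, #27}, |A| = 14.
A ∩ B = {#12, #18, #10, #21, #14, #15, #17, #24, #29, #11, #27}, so |A ∩ B| = 11.
A ∖ B = {#28, #19, #16}, so |A ∖ B| = 3.
|A ∩ B|/|A| = 11/14, so the statement is false.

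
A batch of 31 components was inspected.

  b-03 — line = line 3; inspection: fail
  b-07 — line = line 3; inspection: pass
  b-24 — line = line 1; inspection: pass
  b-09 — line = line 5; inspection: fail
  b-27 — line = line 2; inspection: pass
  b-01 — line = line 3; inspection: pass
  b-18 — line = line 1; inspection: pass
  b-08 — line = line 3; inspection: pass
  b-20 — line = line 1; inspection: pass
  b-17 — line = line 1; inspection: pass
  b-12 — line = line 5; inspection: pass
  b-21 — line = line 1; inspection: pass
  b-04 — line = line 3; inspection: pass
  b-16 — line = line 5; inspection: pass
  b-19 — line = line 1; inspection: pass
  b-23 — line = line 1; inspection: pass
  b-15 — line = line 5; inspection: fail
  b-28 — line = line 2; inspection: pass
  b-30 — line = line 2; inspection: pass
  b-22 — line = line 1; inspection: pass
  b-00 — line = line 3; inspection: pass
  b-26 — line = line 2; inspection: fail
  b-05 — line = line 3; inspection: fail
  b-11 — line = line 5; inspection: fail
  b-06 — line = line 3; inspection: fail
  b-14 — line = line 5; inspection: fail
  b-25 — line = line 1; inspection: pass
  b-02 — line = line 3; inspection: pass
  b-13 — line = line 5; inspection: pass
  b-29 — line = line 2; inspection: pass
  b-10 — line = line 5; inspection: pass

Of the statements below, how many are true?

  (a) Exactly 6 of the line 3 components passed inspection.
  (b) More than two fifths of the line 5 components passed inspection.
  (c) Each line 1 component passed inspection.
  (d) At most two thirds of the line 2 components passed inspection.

(a) line 3: |A| = 9, |A ∩ B| = 6; needs |A ∩ B| = 6 — true.
(b) line 5: |A| = 8, |A ∩ B| = 4; needs |A ∩ B| / |A| > 2/5 — true.
(c) line 1: |A| = 9, |A ∩ B| = 9; needs A ⊆ B, i.e. every element of A is in B (|A ∖ B| = 0) — true.
(d) line 2: |A| = 5, |A ∩ B| = 4; needs |A ∩ B| / |A| ≤ 2/3 — false.

3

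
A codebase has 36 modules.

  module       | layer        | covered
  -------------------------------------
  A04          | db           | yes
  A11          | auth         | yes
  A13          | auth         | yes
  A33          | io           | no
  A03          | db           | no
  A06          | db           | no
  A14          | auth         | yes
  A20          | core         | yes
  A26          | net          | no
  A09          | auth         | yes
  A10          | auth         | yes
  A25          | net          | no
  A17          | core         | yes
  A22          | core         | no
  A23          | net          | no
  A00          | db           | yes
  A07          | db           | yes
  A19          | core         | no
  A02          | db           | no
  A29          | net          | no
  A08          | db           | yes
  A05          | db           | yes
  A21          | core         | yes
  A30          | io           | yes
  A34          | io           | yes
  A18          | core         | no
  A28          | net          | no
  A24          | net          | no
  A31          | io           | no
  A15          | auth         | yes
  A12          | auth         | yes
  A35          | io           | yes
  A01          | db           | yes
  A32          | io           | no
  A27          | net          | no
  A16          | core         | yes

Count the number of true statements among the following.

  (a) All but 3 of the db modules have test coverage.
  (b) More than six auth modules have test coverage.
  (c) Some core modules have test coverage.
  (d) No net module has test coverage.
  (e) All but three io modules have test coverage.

5

(a) db: |A| = 9, |A ∩ B| = 6; needs |A ∖ B| = 3 — true.
(b) auth: |A| = 7, |A ∩ B| = 7; needs |A ∩ B| > 6 — true.
(c) core: |A| = 7, |A ∩ B| = 4; needs A ∩ B ≠ ∅ (|A ∩ B| ≥ 1) — true.
(d) net: |A| = 7, |A ∩ B| = 0; needs A ∩ B = ∅ (|A ∩ B| = 0) — true.
(e) io: |A| = 6, |A ∩ B| = 3; needs |A ∖ B| = 3 — true.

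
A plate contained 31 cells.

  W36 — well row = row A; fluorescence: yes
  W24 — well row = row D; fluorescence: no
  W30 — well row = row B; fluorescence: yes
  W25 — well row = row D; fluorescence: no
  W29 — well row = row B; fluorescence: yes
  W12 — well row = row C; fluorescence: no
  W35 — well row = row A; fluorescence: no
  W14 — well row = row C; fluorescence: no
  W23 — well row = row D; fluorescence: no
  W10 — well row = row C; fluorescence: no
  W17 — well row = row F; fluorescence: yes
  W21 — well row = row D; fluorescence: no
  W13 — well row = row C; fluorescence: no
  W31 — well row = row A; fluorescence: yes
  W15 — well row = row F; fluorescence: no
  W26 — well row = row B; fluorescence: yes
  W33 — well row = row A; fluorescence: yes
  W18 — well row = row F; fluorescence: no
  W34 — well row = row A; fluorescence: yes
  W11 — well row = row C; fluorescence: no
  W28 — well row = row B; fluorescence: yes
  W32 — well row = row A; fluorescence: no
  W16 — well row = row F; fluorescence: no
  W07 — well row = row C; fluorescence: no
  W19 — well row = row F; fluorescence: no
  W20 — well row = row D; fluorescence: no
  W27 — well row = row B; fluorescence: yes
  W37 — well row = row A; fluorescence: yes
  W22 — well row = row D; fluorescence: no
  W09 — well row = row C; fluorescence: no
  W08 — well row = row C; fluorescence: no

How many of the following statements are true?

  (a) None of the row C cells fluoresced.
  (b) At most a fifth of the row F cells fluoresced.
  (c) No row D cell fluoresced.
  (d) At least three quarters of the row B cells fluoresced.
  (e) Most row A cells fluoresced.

(a) row C: |A| = 8, |A ∩ B| = 0; needs A ∩ B = ∅ (|A ∩ B| = 0) — true.
(b) row F: |A| = 5, |A ∩ B| = 1; needs |A ∩ B| / |A| ≤ 1/5 — true.
(c) row D: |A| = 6, |A ∩ B| = 0; needs A ∩ B = ∅ (|A ∩ B| = 0) — true.
(d) row B: |A| = 5, |A ∩ B| = 5; needs |A ∩ B| / |A| ≥ 3/4 — true.
(e) row A: |A| = 7, |A ∩ B| = 5; needs |A ∩ B| > |A ∖ B| — true.

5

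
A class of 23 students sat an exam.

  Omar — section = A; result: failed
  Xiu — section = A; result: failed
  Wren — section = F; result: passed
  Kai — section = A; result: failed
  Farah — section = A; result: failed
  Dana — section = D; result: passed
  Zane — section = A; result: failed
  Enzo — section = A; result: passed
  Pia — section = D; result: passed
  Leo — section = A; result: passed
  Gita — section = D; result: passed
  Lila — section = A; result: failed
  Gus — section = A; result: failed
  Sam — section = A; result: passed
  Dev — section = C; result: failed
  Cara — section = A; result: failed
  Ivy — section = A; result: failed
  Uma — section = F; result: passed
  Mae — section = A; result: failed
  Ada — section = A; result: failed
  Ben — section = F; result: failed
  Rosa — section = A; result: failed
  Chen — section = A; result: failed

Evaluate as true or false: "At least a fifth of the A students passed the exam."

False

Truth condition: |A ∩ B| / |A| ≥ 1/5.
|A| = 16, |A ∩ B| = 3, |A ∖ B| = 13.
|A ∩ B|/|A| = 3/16, so the statement is false.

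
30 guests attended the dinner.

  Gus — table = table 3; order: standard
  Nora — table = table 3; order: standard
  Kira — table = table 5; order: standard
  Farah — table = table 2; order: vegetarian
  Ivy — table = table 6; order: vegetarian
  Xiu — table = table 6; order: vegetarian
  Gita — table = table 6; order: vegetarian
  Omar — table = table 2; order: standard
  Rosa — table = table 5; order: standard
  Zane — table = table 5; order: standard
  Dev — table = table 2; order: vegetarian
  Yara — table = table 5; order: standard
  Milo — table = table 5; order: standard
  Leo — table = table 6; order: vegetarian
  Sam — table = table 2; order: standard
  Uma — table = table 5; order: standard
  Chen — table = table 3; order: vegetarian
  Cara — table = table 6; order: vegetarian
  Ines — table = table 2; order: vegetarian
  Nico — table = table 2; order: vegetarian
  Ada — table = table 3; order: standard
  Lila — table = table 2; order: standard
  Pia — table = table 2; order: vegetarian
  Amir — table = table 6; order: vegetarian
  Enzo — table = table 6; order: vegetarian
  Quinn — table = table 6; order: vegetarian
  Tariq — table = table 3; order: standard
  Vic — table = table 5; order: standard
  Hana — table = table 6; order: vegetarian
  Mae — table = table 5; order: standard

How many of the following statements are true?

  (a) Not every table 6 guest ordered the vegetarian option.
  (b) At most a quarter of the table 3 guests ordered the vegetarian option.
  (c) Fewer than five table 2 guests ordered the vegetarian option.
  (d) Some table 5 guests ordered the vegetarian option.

1

(a) table 6: |A| = 9, |A ∩ B| = 9; needs A ⊄ B (|A ∖ B| ≥ 1) — false.
(b) table 3: |A| = 5, |A ∩ B| = 1; needs |A ∩ B| / |A| ≤ 1/4 — true.
(c) table 2: |A| = 8, |A ∩ B| = 5; needs |A ∩ B| < 5 — false.
(d) table 5: |A| = 8, |A ∩ B| = 0; needs A ∩ B ≠ ∅ (|A ∩ B| ≥ 1) — false.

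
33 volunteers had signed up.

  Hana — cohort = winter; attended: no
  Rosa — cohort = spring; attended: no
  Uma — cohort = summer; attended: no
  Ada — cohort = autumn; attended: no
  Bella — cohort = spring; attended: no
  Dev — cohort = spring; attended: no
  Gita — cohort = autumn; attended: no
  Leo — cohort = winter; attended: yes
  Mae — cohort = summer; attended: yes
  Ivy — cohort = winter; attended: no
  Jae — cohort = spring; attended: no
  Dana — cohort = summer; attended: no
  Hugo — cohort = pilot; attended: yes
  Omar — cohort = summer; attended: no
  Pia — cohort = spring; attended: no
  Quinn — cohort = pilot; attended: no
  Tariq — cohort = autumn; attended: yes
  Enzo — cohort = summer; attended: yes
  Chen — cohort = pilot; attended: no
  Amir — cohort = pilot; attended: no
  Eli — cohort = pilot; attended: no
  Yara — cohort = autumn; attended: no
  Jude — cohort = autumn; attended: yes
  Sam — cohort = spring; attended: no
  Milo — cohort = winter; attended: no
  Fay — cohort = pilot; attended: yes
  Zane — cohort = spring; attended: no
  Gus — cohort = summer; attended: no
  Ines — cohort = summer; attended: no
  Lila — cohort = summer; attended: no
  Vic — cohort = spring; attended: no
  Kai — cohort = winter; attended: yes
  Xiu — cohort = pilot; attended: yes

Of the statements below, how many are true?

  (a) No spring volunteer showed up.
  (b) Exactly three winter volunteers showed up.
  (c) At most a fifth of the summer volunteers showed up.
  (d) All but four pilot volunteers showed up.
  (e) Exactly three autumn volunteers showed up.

2

(a) spring: |A| = 8, |A ∩ B| = 0; needs A ∩ B = ∅ (|A ∩ B| = 0) — true.
(b) winter: |A| = 5, |A ∩ B| = 2; needs |A ∩ B| = 3 — false.
(c) summer: |A| = 8, |A ∩ B| = 2; needs |A ∩ B| / |A| ≤ 1/5 — false.
(d) pilot: |A| = 7, |A ∩ B| = 3; needs |A ∖ B| = 4 — true.
(e) autumn: |A| = 5, |A ∩ B| = 2; needs |A ∩ B| = 3 — false.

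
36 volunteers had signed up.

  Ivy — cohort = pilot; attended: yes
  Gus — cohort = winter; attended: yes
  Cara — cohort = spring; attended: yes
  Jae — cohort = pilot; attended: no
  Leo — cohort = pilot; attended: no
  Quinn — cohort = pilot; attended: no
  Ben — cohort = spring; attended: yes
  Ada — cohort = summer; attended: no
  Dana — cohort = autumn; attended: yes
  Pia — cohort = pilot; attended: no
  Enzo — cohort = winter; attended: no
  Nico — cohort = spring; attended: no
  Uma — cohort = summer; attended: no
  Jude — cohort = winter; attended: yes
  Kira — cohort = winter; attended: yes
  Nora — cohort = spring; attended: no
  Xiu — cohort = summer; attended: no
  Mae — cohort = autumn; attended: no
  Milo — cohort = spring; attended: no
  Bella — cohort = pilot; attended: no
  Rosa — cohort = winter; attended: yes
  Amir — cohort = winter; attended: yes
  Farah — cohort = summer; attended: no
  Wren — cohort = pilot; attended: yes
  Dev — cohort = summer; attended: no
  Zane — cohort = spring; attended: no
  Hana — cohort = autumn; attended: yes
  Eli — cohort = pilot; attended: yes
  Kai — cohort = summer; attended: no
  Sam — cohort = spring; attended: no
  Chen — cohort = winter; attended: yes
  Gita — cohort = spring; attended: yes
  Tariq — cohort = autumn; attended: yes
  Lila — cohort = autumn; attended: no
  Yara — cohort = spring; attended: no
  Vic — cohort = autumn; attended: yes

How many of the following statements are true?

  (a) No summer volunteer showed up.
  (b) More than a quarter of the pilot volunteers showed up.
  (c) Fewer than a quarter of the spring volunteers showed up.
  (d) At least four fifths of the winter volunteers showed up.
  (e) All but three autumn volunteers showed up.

(a) summer: |A| = 6, |A ∩ B| = 0; needs A ∩ B = ∅ (|A ∩ B| = 0) — true.
(b) pilot: |A| = 8, |A ∩ B| = 3; needs |A ∩ B| / |A| > 1/4 — true.
(c) spring: |A| = 9, |A ∩ B| = 3; needs |A ∩ B| / |A| < 1/4 — false.
(d) winter: |A| = 7, |A ∩ B| = 6; needs |A ∩ B| / |A| ≥ 4/5 — true.
(e) autumn: |A| = 6, |A ∩ B| = 4; needs |A ∖ B| = 3 — false.

3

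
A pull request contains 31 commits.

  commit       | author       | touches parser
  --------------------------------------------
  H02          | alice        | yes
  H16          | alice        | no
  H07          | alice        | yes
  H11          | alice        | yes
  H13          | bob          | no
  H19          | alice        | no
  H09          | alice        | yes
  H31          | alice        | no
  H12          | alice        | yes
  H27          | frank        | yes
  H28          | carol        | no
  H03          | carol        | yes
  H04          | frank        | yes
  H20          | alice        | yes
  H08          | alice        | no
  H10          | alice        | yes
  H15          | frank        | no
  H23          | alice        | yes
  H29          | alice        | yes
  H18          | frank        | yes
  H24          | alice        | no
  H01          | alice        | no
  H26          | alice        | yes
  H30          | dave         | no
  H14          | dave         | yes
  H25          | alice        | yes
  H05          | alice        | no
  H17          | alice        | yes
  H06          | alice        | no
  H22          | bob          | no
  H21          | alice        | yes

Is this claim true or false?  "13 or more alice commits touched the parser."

True

The determiner here denotes the relation: |A ∩ B| ≥ 13.
|A| = 21, |A ∩ B| = 13, |A ∖ B| = 8.
|A ∩ B| = 13, so the statement is true.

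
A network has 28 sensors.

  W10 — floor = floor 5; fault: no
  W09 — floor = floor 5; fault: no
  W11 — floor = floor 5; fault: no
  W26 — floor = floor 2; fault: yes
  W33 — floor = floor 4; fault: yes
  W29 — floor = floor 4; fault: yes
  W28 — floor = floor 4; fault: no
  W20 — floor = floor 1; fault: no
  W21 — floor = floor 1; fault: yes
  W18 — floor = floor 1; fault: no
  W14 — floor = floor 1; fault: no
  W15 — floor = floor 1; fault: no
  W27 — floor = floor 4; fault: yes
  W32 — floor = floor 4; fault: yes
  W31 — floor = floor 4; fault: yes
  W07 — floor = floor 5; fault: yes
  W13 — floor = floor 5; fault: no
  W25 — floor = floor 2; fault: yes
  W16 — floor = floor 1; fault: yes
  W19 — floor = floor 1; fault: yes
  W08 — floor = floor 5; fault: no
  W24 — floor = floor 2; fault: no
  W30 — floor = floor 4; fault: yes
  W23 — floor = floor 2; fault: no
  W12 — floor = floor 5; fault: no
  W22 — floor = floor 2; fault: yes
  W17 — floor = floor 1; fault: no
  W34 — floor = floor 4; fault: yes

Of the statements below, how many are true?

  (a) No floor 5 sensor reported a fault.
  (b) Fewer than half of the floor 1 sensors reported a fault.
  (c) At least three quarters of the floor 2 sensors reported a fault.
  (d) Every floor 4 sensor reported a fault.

1

(a) floor 5: |A| = 7, |A ∩ B| = 1; needs A ∩ B = ∅ (|A ∩ B| = 0) — false.
(b) floor 1: |A| = 8, |A ∩ B| = 3; needs |A ∩ B| < |A ∖ B| — true.
(c) floor 2: |A| = 5, |A ∩ B| = 3; needs |A ∩ B| / |A| ≥ 3/4 — false.
(d) floor 4: |A| = 8, |A ∩ B| = 7; needs A ⊆ B, i.e. every element of A is in B (|A ∖ B| = 0) — false.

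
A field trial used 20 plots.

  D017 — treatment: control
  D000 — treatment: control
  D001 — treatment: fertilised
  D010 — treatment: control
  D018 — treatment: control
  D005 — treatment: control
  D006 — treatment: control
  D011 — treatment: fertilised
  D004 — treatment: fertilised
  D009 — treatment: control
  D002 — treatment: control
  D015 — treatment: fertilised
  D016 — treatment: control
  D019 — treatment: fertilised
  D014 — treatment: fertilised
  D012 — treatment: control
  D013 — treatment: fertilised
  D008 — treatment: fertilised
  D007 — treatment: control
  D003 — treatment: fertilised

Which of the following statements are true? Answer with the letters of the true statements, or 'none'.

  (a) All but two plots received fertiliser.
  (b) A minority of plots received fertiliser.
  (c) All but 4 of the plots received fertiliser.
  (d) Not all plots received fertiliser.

(b), (d)

|A| = 20, |A ∩ B| = 9, |A ∖ B| = 11.
(a) |A ∖ B| = 2: fails.
(b) |A ∩ B| < |A ∖ B|: holds.
(c) |A ∖ B| = 4: fails.
(d) A ⊄ B (|A ∖ B| ≥ 1): holds.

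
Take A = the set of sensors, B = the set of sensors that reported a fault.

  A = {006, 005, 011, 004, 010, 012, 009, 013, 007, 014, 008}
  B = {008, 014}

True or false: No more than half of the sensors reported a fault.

True

'No more than half of the sensors reported a fault' holds iff |A ∩ B| ≤ |A ∖ B|.
A (the restrictor) = {006, 005, 011, 004, 010, 012, 009, 013, 007, 014, 008}, |A| = 11.
A ∩ B = {014, 008}, so |A ∩ B| = 2.
A ∖ B = {006, 005, 011, 004, 010, 012, 009, 013, 007}, so |A ∖ B| = 9.
2 < 9, so the statement is true.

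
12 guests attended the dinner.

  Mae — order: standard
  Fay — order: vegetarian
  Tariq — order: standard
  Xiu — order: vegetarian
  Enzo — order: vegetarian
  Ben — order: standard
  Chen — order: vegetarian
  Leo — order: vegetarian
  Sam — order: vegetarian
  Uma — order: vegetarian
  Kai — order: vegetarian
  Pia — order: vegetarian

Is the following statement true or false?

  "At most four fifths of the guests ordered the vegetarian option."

True

Truth condition: |A ∩ B| / |A| ≤ 4/5.
A (the restrictor) = {Mae, Fay, Tariq, Xiu, Enzo, Ben, Chen, Leo, Sam, Uma, Kai, Pia}, |A| = 12.
A ∩ B = {Fay, Xiu, Enzo, Chen, Leo, Sam, Uma, Kai, Pia}, so |A ∩ B| = 9.
A ∖ B = {Mae, Tariq, Ben}, so |A ∖ B| = 3.
|A ∩ B|/|A| = 9/12, so the statement is true.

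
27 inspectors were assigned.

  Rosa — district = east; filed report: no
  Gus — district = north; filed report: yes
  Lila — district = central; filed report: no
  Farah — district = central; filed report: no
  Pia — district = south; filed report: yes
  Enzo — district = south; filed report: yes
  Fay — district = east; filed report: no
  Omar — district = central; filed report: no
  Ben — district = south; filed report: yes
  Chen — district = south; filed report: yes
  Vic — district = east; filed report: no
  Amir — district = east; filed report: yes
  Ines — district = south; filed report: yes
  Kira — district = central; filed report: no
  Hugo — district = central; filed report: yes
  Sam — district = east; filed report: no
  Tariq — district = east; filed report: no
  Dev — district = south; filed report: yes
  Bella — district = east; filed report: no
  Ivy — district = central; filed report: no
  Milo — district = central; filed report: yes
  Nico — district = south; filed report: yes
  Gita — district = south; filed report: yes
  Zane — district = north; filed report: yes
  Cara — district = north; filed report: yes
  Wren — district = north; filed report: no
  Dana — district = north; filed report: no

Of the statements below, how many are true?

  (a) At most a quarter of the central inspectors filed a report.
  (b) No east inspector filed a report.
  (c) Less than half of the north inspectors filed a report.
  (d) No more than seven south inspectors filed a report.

(a) central: |A| = 7, |A ∩ B| = 2; needs |A ∩ B| / |A| ≤ 1/4 — false.
(b) east: |A| = 7, |A ∩ B| = 1; needs A ∩ B = ∅ (|A ∩ B| = 0) — false.
(c) north: |A| = 5, |A ∩ B| = 3; needs |A ∩ B| < |A ∖ B| — false.
(d) south: |A| = 8, |A ∩ B| = 8; needs |A ∩ B| ≤ 7 — false.

0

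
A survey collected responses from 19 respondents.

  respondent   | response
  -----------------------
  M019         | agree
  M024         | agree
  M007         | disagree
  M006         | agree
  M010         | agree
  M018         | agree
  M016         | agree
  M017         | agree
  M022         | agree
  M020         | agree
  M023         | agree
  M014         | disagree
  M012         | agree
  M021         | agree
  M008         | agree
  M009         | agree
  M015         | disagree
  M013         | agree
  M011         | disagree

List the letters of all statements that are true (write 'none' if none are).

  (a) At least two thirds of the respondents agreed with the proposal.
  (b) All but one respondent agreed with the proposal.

(a)

|A| = 19, |A ∩ B| = 15, |A ∖ B| = 4.
(a) |A ∩ B| / |A| ≥ 2/3: holds.
(b) |A ∖ B| = 1: fails.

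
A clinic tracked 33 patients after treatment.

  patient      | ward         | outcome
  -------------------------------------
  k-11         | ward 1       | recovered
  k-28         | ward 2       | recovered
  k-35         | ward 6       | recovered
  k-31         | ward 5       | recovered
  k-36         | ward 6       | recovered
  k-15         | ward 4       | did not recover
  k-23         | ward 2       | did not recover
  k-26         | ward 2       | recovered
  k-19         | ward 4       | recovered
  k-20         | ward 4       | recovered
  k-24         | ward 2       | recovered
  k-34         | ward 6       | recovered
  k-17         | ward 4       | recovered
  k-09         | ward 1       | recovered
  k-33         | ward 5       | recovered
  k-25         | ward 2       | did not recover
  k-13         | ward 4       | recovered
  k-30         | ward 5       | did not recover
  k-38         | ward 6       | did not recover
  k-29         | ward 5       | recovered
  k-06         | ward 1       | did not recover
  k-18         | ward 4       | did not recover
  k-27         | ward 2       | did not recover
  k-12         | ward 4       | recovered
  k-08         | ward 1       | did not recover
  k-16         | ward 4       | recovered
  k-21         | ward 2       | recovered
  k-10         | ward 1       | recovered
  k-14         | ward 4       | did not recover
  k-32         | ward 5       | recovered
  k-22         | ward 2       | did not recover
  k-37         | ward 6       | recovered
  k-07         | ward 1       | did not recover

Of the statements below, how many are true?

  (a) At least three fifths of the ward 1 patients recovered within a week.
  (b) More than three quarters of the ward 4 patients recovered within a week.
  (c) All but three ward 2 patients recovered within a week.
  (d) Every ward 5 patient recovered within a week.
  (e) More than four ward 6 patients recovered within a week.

(a) ward 1: |A| = 6, |A ∩ B| = 3; needs |A ∩ B| / |A| ≥ 3/5 — false.
(b) ward 4: |A| = 9, |A ∩ B| = 6; needs |A ∩ B| / |A| > 3/4 — false.
(c) ward 2: |A| = 8, |A ∩ B| = 4; needs |A ∖ B| = 3 — false.
(d) ward 5: |A| = 5, |A ∩ B| = 4; needs A ⊆ B, i.e. every element of A is in B (|A ∖ B| = 0) — false.
(e) ward 6: |A| = 5, |A ∩ B| = 4; needs |A ∩ B| > 4 — false.

0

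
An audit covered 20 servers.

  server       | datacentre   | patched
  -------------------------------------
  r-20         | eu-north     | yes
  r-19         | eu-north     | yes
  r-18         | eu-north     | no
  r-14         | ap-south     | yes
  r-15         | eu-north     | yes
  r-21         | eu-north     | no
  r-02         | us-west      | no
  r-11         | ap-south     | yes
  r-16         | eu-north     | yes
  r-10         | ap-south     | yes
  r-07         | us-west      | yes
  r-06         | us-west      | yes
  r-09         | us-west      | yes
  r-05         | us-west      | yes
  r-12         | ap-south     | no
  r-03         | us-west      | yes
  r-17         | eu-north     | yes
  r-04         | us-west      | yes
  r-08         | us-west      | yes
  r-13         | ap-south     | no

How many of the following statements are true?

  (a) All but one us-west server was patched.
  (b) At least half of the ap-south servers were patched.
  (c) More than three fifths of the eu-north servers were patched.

(a) us-west: |A| = 8, |A ∩ B| = 7; needs |A ∖ B| = 1 — true.
(b) ap-south: |A| = 5, |A ∩ B| = 3; needs |A ∩ B| ≥ |A ∖ B| — true.
(c) eu-north: |A| = 7, |A ∩ B| = 5; needs |A ∩ B| / |A| > 3/5 — true.

3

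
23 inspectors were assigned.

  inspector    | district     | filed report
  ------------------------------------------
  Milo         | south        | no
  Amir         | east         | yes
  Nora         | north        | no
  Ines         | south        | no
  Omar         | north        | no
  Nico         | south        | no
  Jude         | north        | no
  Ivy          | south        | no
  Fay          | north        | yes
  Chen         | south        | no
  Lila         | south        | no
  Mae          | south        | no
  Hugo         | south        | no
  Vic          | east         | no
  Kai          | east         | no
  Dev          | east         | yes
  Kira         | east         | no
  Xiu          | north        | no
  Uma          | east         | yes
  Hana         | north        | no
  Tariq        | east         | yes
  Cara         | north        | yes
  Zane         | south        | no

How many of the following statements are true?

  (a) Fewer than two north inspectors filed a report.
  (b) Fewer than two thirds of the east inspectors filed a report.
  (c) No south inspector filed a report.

(a) north: |A| = 7, |A ∩ B| = 2; needs |A ∩ B| < 2 — false.
(b) east: |A| = 7, |A ∩ B| = 4; needs |A ∩ B| / |A| < 2/3 — true.
(c) south: |A| = 9, |A ∩ B| = 0; needs A ∩ B = ∅ (|A ∩ B| = 0) — true.

2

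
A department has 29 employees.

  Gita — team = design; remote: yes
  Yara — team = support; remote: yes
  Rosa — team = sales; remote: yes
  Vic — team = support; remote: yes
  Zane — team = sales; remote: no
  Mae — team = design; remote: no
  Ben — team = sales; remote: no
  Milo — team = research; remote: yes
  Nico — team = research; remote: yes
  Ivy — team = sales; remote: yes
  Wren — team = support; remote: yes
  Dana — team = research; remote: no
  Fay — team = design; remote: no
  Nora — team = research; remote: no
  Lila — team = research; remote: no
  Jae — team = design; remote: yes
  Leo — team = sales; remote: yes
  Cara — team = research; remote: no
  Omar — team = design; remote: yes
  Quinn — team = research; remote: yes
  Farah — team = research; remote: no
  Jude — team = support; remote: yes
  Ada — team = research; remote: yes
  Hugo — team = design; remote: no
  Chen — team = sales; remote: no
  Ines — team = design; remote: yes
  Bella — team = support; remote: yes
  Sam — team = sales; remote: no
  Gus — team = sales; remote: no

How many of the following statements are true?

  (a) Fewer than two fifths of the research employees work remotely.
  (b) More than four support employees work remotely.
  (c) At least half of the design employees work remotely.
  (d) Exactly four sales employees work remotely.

(a) research: |A| = 9, |A ∩ B| = 4; needs |A ∩ B| / |A| < 2/5 — false.
(b) support: |A| = 5, |A ∩ B| = 5; needs |A ∩ B| > 4 — true.
(c) design: |A| = 7, |A ∩ B| = 4; needs |A ∩ B| ≥ |A ∖ B| — true.
(d) sales: |A| = 8, |A ∩ B| = 3; needs |A ∩ B| = 4 — false.

2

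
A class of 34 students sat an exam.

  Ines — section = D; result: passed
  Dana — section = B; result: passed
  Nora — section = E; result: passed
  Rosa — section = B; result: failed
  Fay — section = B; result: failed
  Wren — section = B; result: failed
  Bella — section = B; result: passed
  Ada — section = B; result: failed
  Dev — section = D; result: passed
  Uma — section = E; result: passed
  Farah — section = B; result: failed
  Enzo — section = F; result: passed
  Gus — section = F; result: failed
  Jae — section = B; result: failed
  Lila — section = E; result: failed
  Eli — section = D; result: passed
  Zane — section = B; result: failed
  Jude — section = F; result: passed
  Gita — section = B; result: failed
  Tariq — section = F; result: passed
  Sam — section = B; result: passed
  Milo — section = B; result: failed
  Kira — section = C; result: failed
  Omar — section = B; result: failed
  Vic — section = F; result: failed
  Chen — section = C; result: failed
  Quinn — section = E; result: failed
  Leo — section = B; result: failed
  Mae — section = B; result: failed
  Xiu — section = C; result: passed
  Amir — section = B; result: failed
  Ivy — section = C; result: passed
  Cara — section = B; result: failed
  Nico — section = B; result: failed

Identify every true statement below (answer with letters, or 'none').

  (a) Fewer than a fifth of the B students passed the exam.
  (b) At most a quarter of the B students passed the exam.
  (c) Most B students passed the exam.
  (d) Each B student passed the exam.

(a), (b)

|A| = 18, |A ∩ B| = 3, |A ∖ B| = 15.
(a) |A ∩ B| / |A| < 1/5: holds.
(b) |A ∩ B| / |A| ≤ 1/4: holds.
(c) |A ∩ B| > |A ∖ B|: fails.
(d) A ⊆ B, i.e. every element of A is in B (|A ∖ B| = 0): fails.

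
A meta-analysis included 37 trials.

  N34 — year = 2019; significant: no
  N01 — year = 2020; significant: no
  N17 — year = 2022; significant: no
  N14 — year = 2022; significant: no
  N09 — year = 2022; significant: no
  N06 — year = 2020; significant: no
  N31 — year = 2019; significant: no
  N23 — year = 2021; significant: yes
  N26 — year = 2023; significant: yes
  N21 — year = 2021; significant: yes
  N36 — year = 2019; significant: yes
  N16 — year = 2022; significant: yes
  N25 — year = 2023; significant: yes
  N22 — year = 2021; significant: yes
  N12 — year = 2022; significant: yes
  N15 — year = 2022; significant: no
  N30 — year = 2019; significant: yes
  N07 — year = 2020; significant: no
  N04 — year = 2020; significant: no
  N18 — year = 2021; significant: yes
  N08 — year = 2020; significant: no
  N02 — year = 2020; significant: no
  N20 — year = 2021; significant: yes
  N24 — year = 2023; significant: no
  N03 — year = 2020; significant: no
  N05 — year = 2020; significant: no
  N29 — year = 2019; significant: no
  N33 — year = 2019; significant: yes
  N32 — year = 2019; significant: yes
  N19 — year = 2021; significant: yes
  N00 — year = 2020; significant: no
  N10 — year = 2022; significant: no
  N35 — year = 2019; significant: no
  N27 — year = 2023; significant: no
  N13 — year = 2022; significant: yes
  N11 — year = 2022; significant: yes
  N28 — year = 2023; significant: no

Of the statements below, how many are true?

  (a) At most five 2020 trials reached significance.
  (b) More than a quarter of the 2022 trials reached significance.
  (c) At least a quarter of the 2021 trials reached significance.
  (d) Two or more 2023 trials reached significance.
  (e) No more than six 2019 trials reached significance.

(a) 2020: |A| = 9, |A ∩ B| = 0; needs |A ∩ B| ≤ 5 — true.
(b) 2022: |A| = 9, |A ∩ B| = 4; needs |A ∩ B| / |A| > 1/4 — true.
(c) 2021: |A| = 6, |A ∩ B| = 6; needs |A ∩ B| / |A| ≥ 1/4 — true.
(d) 2023: |A| = 5, |A ∩ B| = 2; needs |A ∩ B| ≥ 2 — true.
(e) 2019: |A| = 8, |A ∩ B| = 4; needs |A ∩ B| ≤ 6 — true.

5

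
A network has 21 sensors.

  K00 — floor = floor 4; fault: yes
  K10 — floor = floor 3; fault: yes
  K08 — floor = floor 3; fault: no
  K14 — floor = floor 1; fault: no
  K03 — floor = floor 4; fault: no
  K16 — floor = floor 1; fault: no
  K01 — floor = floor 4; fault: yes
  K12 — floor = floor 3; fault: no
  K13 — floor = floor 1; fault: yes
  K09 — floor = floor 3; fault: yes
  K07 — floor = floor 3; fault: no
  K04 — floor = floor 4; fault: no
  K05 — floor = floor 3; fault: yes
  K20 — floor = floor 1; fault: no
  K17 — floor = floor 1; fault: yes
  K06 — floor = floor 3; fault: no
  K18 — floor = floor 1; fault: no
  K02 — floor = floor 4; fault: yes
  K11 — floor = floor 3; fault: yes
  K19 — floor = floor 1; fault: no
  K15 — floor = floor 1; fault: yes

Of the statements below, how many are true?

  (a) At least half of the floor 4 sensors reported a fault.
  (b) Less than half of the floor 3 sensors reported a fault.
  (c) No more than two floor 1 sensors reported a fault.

(a) floor 4: |A| = 5, |A ∩ B| = 3; needs |A ∩ B| ≥ |A ∖ B| — true.
(b) floor 3: |A| = 8, |A ∩ B| = 4; needs |A ∩ B| < |A ∖ B| — false.
(c) floor 1: |A| = 8, |A ∩ B| = 3; needs |A ∩ B| ≤ 2 — false.

1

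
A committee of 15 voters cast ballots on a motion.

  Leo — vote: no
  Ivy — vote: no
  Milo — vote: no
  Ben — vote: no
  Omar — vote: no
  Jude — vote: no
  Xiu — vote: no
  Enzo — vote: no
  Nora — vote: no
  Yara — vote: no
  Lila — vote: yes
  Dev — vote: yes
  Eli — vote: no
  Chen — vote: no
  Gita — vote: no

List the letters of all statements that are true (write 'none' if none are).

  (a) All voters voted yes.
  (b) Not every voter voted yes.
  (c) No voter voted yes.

(b)

|A| = 15, |A ∩ B| = 2, |A ∖ B| = 13.
(a) A ⊆ B, i.e. every element of A is in B (|A ∖ B| = 0): fails.
(b) A ⊄ B (|A ∖ B| ≥ 1): holds.
(c) A ∩ B = ∅ (|A ∩ B| = 0): fails.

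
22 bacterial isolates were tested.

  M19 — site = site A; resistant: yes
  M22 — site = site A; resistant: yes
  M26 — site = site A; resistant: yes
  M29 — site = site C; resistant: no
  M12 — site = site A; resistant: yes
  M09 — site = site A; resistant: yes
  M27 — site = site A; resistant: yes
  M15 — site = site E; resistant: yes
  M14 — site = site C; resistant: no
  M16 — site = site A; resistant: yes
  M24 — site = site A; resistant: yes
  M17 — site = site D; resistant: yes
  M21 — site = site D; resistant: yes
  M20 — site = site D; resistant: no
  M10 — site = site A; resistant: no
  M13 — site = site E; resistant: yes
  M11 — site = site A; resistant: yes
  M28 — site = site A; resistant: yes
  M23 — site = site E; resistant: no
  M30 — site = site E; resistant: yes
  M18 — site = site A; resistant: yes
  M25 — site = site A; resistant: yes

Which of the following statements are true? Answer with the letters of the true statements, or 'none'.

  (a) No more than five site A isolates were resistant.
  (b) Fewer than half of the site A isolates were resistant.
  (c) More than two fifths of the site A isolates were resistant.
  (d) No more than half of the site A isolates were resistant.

|A| = 13, |A ∩ B| = 12, |A ∖ B| = 1.
(a) |A ∩ B| ≤ 5: fails.
(b) |A ∩ B| < |A ∖ B|: fails.
(c) |A ∩ B| / |A| > 2/5: holds.
(d) |A ∩ B| ≤ |A ∖ B|: fails.

(c)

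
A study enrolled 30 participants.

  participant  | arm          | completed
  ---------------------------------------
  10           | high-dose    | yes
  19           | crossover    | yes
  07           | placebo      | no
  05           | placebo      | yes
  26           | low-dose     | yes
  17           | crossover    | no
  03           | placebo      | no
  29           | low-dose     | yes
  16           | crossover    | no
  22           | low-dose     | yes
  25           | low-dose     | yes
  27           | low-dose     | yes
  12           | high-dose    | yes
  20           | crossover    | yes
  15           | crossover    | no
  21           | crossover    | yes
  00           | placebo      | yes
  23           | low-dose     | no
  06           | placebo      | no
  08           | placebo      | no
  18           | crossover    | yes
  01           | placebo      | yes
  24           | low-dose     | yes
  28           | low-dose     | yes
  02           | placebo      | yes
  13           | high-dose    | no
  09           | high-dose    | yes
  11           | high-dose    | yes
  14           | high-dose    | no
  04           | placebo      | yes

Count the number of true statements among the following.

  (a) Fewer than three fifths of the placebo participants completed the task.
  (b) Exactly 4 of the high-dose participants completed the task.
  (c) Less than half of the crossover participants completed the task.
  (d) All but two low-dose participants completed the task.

2

(a) placebo: |A| = 9, |A ∩ B| = 5; needs |A ∩ B| / |A| < 3/5 — true.
(b) high-dose: |A| = 6, |A ∩ B| = 4; needs |A ∩ B| = 4 — true.
(c) crossover: |A| = 7, |A ∩ B| = 4; needs |A ∩ B| < |A ∖ B| — false.
(d) low-dose: |A| = 8, |A ∩ B| = 7; needs |A ∖ B| = 2 — false.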